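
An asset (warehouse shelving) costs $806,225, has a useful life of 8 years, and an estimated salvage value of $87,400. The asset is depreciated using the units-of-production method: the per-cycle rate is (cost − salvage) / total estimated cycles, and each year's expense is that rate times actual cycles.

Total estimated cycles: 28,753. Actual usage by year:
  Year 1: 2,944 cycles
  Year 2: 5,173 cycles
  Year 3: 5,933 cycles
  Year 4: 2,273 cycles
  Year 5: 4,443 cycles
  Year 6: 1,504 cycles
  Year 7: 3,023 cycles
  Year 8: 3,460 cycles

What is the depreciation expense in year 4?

Depreciable base = $806,225 − $87,400 = $718,825.
Rate = $718,825 / 28,753 cycles = $25 per cycle.
Year 1: 2,944 × $25 = $73,600. Book value $732,625.
Year 2: 5,173 × $25 = $129,325. Book value $603,300.
Year 3: 5,933 × $25 = $148,325. Book value $454,975.
Year 4: 2,273 × $25 = $56,825. Book value $398,150.

$56,825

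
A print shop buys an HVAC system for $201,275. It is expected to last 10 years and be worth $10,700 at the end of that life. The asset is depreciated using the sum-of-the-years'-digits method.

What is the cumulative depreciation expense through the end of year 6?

Depreciable base = $201,275 − $10,700 = $190,575.
Sum of the years' digits = 10+9+8+7+6+5+4+3+2+1 = 55.
Year 1: $190,575 × 10/55 = $34,650. Book value $166,625.
Year 2: $190,575 × 9/55 = $31,185. Book value $135,440.
Year 3: $190,575 × 8/55 = $27,720. Book value $107,720.
Year 4: $190,575 × 7/55 = $24,255. Book value $83,465.
Year 5: $190,575 × 6/55 = $20,790. Book value $62,675.
Year 6: $190,575 × 5/55 = $17,325. Book value $45,350.
Accumulated through year 6 = $201,275 − $45,350 = $155,925.

$155,925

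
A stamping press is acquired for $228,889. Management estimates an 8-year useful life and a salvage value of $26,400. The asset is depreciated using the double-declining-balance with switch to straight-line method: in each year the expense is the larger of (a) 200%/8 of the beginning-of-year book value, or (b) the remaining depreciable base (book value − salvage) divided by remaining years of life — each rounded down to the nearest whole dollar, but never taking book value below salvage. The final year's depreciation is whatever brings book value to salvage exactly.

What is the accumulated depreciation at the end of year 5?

$174,571

Depreciable base = $228,889 − $26,400 = $202,489.
Year 1: DB = ⌊$228,889 × 200%/8⌋ = $57,222; SL = ⌊$202,489/8⌋ = $25,311 → take DB $57,222. Book value $171,667.
Year 2: DB = ⌊$171,667 × 200%/8⌋ = $42,916; SL = ⌊$145,267/7⌋ = $20,752 → take DB $42,916. Book value $128,751.
Year 3: DB = ⌊$128,751 × 200%/8⌋ = $32,187; SL = ⌊$102,351/6⌋ = $17,058 → take DB $32,187. Book value $96,564.
Year 4: DB = ⌊$96,564 × 200%/8⌋ = $24,141; SL = ⌊$70,164/5⌋ = $14,032 → take DB $24,141. Book value $72,423.
Year 5: DB = ⌊$72,423 × 200%/8⌋ = $18,105; SL = ⌊$46,023/4⌋ = $11,505 → take DB $18,105. Book value $54,318.
Accumulated through year 5 = $228,889 − $54,318 = $174,571.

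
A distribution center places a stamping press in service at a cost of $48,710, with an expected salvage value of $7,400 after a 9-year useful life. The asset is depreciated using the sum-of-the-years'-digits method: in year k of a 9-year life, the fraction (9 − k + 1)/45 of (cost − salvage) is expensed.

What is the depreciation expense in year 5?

Depreciable base = $48,710 − $7,400 = $41,310.
Sum of the years' digits = 9+8+7+6+5+4+3+2+1 = 45.
Year 1: $41,310 × 9/45 = $8,262. Book value $40,448.
Year 2: $41,310 × 8/45 = $7,344. Book value $33,104.
Year 3: $41,310 × 7/45 = $6,426. Book value $26,678.
Year 4: $41,310 × 6/45 = $5,508. Book value $21,170.
Year 5: $41,310 × 5/45 = $4,590. Book value $16,580.

$4,590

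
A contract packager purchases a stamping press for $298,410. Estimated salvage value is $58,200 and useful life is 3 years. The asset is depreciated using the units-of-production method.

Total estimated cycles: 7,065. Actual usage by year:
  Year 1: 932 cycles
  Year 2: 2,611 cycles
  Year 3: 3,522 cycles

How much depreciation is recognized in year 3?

Depreciable base = $298,410 − $58,200 = $240,210.
Rate = $240,210 / 7,065 cycles = $34 per cycle.
Year 1: 932 × $34 = $31,688. Book value $266,722.
Year 2: 2,611 × $34 = $88,774. Book value $177,948.
Year 3: 3,522 × $34 = $119,748. Book value $58,200.

$119,748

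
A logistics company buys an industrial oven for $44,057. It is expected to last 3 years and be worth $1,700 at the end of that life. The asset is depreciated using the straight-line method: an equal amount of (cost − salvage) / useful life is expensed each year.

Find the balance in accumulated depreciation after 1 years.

$14,119

Depreciable base = $44,057 − $1,700 = $42,357.
Annual expense = $42,357 / 3 = $14,119.
End of year 1: book value $29,938.
Accumulated through year 1 = $44,057 − $29,938 = $14,119.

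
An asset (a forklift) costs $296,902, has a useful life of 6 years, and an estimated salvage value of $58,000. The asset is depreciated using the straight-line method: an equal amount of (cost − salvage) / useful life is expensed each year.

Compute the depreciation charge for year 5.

Depreciable base = $296,902 − $58,000 = $238,902.
Annual expense = $238,902 / 6 = $39,817.

$39,817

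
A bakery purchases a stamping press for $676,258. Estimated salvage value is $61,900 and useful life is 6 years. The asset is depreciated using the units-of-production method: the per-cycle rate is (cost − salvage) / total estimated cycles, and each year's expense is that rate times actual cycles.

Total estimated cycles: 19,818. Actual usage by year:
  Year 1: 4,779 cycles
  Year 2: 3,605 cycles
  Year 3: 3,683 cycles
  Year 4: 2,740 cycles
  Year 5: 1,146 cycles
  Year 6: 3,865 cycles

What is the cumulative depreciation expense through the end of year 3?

$374,077

Depreciable base = $676,258 − $61,900 = $614,358.
Rate = $614,358 / 19,818 cycles = $31 per cycle.
Year 1: 4,779 × $31 = $148,149. Book value $528,109.
Year 2: 3,605 × $31 = $111,755. Book value $416,354.
Year 3: 3,683 × $31 = $114,173. Book value $302,181.
Accumulated through year 3 = $676,258 − $302,181 = $374,077.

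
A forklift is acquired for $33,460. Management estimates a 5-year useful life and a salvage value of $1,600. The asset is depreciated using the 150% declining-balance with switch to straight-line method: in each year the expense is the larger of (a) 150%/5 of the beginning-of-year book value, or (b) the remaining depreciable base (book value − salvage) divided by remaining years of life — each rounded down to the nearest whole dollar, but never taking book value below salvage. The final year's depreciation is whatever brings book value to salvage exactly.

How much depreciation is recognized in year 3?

$4,932

Depreciable base = $33,460 − $1,600 = $31,860.
Year 1: DB = ⌊$33,460 × 150%/5⌋ = $10,038; SL = ⌊$31,860/5⌋ = $6,372 → take DB $10,038. Book value $23,422.
Year 2: DB = ⌊$23,422 × 150%/5⌋ = $7,026; SL = ⌊$21,822/4⌋ = $5,455 → take DB $7,026. Book value $16,396.
Year 3: DB = ⌊$16,396 × 150%/5⌋ = $4,918; SL = ⌊$14,796/3⌋ = $4,932 → take SL $4,932. Book value $11,464.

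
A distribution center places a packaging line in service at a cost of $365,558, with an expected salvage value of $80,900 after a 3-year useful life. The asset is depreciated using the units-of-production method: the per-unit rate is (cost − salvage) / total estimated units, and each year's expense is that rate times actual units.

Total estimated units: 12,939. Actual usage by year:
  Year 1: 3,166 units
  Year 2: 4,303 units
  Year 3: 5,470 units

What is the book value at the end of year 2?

$201,240

Depreciable base = $365,558 − $80,900 = $284,658.
Rate = $284,658 / 12,939 units = $22 per unit.
Year 1: 3,166 × $22 = $69,652. Book value $295,906.
Year 2: 4,303 × $22 = $94,666. Book value $201,240.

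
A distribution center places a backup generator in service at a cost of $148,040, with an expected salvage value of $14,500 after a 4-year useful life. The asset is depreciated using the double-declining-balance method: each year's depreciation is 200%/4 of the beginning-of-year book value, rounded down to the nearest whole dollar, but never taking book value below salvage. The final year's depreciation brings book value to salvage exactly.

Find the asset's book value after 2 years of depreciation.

$37,010

Depreciable base = $148,040 − $14,500 = $133,540.
Year 1: ⌊$148,040 × 200%/4⌋ = $74,020. Book value $74,020.
Year 2: ⌊$74,020 × 200%/4⌋ = $37,010. Book value $37,010.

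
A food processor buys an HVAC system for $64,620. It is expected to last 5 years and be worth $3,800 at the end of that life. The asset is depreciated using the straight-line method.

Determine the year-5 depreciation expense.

$12,164

Depreciable base = $64,620 − $3,800 = $60,820.
Annual expense = $60,820 / 5 = $12,164.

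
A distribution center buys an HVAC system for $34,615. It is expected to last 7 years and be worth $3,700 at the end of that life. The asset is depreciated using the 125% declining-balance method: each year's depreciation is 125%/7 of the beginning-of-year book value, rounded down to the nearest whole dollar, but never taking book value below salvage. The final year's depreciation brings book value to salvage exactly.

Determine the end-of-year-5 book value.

Depreciable base = $34,615 − $3,700 = $30,915.
Year 1: ⌊$34,615 × 125%/7⌋ = $6,181. Book value $28,434.
Year 2: ⌊$28,434 × 125%/7⌋ = $5,077. Book value $23,357.
Year 3: ⌊$23,357 × 125%/7⌋ = $4,170. Book value $19,187.
Year 4: ⌊$19,187 × 125%/7⌋ = $3,426. Book value $15,761.
Year 5: ⌊$15,761 × 125%/7⌋ = $2,814. Book value $12,947.

$12,947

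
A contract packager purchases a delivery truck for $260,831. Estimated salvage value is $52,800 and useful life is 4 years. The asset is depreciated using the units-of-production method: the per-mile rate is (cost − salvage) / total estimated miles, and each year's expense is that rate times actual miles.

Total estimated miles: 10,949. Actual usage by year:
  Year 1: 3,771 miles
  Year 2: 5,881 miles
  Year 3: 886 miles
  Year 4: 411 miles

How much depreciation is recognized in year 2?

Depreciable base = $260,831 − $52,800 = $208,031.
Rate = $208,031 / 10,949 miles = $19 per mile.
Year 1: 3,771 × $19 = $71,649. Book value $189,182.
Year 2: 5,881 × $19 = $111,739. Book value $77,443.

$111,739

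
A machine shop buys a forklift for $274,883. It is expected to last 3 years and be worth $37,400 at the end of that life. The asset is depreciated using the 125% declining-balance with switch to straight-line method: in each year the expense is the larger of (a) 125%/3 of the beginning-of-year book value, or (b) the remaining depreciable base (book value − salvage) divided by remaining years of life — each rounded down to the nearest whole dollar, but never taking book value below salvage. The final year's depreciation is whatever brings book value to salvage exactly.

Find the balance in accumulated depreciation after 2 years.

Depreciable base = $274,883 − $37,400 = $237,483.
Year 1: DB = ⌊$274,883 × 125%/3⌋ = $114,534; SL = ⌊$237,483/3⌋ = $79,161 → take DB $114,534. Book value $160,349.
Year 2: DB = ⌊$160,349 × 125%/3⌋ = $66,812; SL = ⌊$122,949/2⌋ = $61,474 → take DB $66,812. Book value $93,537.
Accumulated through year 2 = $274,883 − $93,537 = $181,346.

$181,346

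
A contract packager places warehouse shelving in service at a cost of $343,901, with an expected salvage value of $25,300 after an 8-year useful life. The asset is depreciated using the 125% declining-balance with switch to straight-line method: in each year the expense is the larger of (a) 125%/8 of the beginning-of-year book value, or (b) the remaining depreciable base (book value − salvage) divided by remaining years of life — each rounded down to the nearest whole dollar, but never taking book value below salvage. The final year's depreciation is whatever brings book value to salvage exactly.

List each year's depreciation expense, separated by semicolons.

Depreciable base = $343,901 − $25,300 = $318,601.
Year 1: DB = ⌊$343,901 × 125%/8⌋ = $53,734; SL = ⌊$318,601/8⌋ = $39,825 → take DB $53,734. Book value $290,167.
Year 2: DB = ⌊$290,167 × 125%/8⌋ = $45,338; SL = ⌊$264,867/7⌋ = $37,838 → take DB $45,338. Book value $244,829.
Year 3: DB = ⌊$244,829 × 125%/8⌋ = $38,254; SL = ⌊$219,529/6⌋ = $36,588 → take DB $38,254. Book value $206,575.
Year 4: DB = ⌊$206,575 × 125%/8⌋ = $32,277; SL = ⌊$181,275/5⌋ = $36,255 → take SL $36,255. Book value $170,320.
Year 5: DB = ⌊$170,320 × 125%/8⌋ = $26,612; SL = ⌊$145,020/4⌋ = $36,255 → take SL $36,255. Book value $134,065.
Year 6: DB = ⌊$134,065 × 125%/8⌋ = $20,947; SL = ⌊$108,765/3⌋ = $36,255 → take SL $36,255. Book value $97,810.
Year 7: DB = ⌊$97,810 × 125%/8⌋ = $15,282; SL = ⌊$72,510/2⌋ = $36,255 → take SL $36,255. Book value $61,555.
Year 8 (final): $61,555 − $25,300 = $36,255. Book value $25,300.

$53,734; $45,338; $38,254; $36,255; $36,255; $36,255; $36,255; $36,255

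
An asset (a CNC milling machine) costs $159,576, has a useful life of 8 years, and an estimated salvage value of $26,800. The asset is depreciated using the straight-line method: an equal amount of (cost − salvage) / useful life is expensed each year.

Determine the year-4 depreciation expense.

$16,597

Depreciable base = $159,576 − $26,800 = $132,776.
Annual expense = $132,776 / 8 = $16,597.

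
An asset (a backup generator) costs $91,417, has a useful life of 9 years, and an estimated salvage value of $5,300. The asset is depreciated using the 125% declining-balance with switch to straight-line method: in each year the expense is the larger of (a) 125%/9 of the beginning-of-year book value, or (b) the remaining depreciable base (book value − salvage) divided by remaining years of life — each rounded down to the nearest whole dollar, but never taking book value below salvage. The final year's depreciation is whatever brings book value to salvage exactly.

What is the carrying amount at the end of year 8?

$14,146

Depreciable base = $91,417 − $5,300 = $86,117.
Year 1: DB = ⌊$91,417 × 125%/9⌋ = $12,696; SL = ⌊$86,117/9⌋ = $9,568 → take DB $12,696. Book value $78,721.
Year 2: DB = ⌊$78,721 × 125%/9⌋ = $10,933; SL = ⌊$73,421/8⌋ = $9,177 → take DB $10,933. Book value $67,788.
Year 3: DB = ⌊$67,788 × 125%/9⌋ = $9,415; SL = ⌊$62,488/7⌋ = $8,926 → take DB $9,415. Book value $58,373.
Year 4: DB = ⌊$58,373 × 125%/9⌋ = $8,107; SL = ⌊$53,073/6⌋ = $8,845 → take SL $8,845. Book value $49,528.
Year 5: DB = ⌊$49,528 × 125%/9⌋ = $6,878; SL = ⌊$44,228/5⌋ = $8,845 → take SL $8,845. Book value $40,683.
Year 6: DB = ⌊$40,683 × 125%/9⌋ = $5,650; SL = ⌊$35,383/4⌋ = $8,845 → take SL $8,845. Book value $31,838.
Year 7: DB = ⌊$31,838 × 125%/9⌋ = $4,421; SL = ⌊$26,538/3⌋ = $8,846 → take SL $8,846. Book value $22,992.
Year 8: DB = ⌊$22,992 × 125%/9⌋ = $3,193; SL = ⌊$17,692/2⌋ = $8,846 → take SL $8,846. Book value $14,146.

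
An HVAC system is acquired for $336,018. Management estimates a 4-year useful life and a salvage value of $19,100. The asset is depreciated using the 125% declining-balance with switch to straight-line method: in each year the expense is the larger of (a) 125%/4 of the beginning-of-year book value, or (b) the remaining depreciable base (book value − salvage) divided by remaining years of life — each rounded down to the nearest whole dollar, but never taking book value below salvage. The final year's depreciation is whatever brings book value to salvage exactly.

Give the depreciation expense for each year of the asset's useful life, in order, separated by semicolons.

Depreciable base = $336,018 − $19,100 = $316,918.
Year 1: DB = ⌊$336,018 × 125%/4⌋ = $105,005; SL = ⌊$316,918/4⌋ = $79,229 → take DB $105,005. Book value $231,013.
Year 2: DB = ⌊$231,013 × 125%/4⌋ = $72,191; SL = ⌊$211,913/3⌋ = $70,637 → take DB $72,191. Book value $158,822.
Year 3: DB = ⌊$158,822 × 125%/4⌋ = $49,631; SL = ⌊$139,722/2⌋ = $69,861 → take SL $69,861. Book value $88,961.
Year 4 (final): $88,961 − $19,100 = $69,861. Book value $19,100.

$105,005; $72,191; $69,861; $69,861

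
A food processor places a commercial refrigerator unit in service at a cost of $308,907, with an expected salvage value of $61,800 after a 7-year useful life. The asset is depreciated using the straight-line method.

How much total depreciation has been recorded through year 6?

Depreciable base = $308,907 − $61,800 = $247,107.
Annual expense = $247,107 / 7 = $35,301.
End of year 1: book value $273,606.
End of year 2: book value $238,305.
End of year 3: book value $203,004.
End of year 4: book value $167,703.
End of year 5: book value $132,402.
End of year 6: book value $97,101.
Accumulated through year 6 = $308,907 − $97,101 = $211,806.

$211,806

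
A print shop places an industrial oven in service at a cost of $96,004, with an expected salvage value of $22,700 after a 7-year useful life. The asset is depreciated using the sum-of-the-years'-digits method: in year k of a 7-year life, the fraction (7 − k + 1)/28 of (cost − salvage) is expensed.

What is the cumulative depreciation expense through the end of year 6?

$70,686

Depreciable base = $96,004 − $22,700 = $73,304.
Sum of the years' digits = 7+6+5+4+3+2+1 = 28.
Year 1: $73,304 × 7/28 = $18,326. Book value $77,678.
Year 2: $73,304 × 6/28 = $15,708. Book value $61,970.
Year 3: $73,304 × 5/28 = $13,090. Book value $48,880.
Year 4: $73,304 × 4/28 = $10,472. Book value $38,408.
Year 5: $73,304 × 3/28 = $7,854. Book value $30,554.
Year 6: $73,304 × 2/28 = $5,236. Book value $25,318.
Accumulated through year 6 = $96,004 − $25,318 = $70,686.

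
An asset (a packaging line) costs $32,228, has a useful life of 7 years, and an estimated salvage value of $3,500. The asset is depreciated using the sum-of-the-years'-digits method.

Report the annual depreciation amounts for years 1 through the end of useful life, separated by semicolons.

$7,182; $6,156; $5,130; $4,104; $3,078; $2,052; $1,026

Depreciable base = $32,228 − $3,500 = $28,728.
Sum of the years' digits = 7+6+5+4+3+2+1 = 28.
Year 1: $28,728 × 7/28 = $7,182. Book value $25,046.
Year 2: $28,728 × 6/28 = $6,156. Book value $18,890.
Year 3: $28,728 × 5/28 = $5,130. Book value $13,760.
Year 4: $28,728 × 4/28 = $4,104. Book value $9,656.
Year 5: $28,728 × 3/28 = $3,078. Book value $6,578.
Year 6: $28,728 × 2/28 = $2,052. Book value $4,526.
Year 7: $28,728 × 1/28 = $1,026. Book value $3,500.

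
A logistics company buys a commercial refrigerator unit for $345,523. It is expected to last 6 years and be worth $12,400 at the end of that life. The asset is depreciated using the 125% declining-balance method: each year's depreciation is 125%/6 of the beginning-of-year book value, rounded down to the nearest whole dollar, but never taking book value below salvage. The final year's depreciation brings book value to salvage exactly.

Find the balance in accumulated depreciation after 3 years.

Depreciable base = $345,523 − $12,400 = $333,123.
Year 1: ⌊$345,523 × 125%/6⌋ = $71,983. Book value $273,540.
Year 2: ⌊$273,540 × 125%/6⌋ = $56,987. Book value $216,553.
Year 3: ⌊$216,553 × 125%/6⌋ = $45,115. Book value $171,438.
Accumulated through year 3 = $345,523 − $171,438 = $174,085.

$174,085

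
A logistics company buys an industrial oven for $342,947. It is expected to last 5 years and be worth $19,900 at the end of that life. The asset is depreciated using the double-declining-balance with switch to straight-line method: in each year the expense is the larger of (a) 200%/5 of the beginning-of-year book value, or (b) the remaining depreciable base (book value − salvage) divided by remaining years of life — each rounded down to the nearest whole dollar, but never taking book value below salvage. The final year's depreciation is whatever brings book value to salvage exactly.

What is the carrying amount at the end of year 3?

$74,078

Depreciable base = $342,947 − $19,900 = $323,047.
Year 1: DB = ⌊$342,947 × 200%/5⌋ = $137,178; SL = ⌊$323,047/5⌋ = $64,609 → take DB $137,178. Book value $205,769.
Year 2: DB = ⌊$205,769 × 200%/5⌋ = $82,307; SL = ⌊$185,869/4⌋ = $46,467 → take DB $82,307. Book value $123,462.
Year 3: DB = ⌊$123,462 × 200%/5⌋ = $49,384; SL = ⌊$103,562/3⌋ = $34,520 → take DB $49,384. Book value $74,078.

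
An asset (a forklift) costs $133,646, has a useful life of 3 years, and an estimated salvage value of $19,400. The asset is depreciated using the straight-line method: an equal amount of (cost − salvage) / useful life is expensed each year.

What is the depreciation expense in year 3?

$38,082

Depreciable base = $133,646 − $19,400 = $114,246.
Annual expense = $114,246 / 3 = $38,082.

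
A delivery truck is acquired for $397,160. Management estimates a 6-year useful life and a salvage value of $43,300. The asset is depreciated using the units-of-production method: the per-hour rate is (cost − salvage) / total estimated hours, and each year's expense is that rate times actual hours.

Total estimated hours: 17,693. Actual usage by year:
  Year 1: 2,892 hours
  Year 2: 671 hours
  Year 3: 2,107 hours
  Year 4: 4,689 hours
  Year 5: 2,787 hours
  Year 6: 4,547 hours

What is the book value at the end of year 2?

Depreciable base = $397,160 − $43,300 = $353,860.
Rate = $353,860 / 17,693 hours = $20 per hour.
Year 1: 2,892 × $20 = $57,840. Book value $339,320.
Year 2: 671 × $20 = $13,420. Book value $325,900.

$325,900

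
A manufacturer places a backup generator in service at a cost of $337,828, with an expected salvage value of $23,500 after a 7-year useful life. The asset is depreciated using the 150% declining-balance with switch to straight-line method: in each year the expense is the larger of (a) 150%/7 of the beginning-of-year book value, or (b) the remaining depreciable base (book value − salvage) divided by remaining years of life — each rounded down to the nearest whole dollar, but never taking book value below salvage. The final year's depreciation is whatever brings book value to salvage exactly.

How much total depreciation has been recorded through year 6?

$279,243

Depreciable base = $337,828 − $23,500 = $314,328.
Year 1: DB = ⌊$337,828 × 150%/7⌋ = $72,391; SL = ⌊$314,328/7⌋ = $44,904 → take DB $72,391. Book value $265,437.
Year 2: DB = ⌊$265,437 × 150%/7⌋ = $56,879; SL = ⌊$241,937/6⌋ = $40,322 → take DB $56,879. Book value $208,558.
Year 3: DB = ⌊$208,558 × 150%/7⌋ = $44,691; SL = ⌊$185,058/5⌋ = $37,011 → take DB $44,691. Book value $163,867.
Year 4: DB = ⌊$163,867 × 150%/7⌋ = $35,114; SL = ⌊$140,367/4⌋ = $35,091 → take DB $35,114. Book value $128,753.
Year 5: DB = ⌊$128,753 × 150%/7⌋ = $27,589; SL = ⌊$105,253/3⌋ = $35,084 → take SL $35,084. Book value $93,669.
Year 6: DB = ⌊$93,669 × 150%/7⌋ = $20,071; SL = ⌊$70,169/2⌋ = $35,084 → take SL $35,084. Book value $58,585.
Accumulated through year 6 = $337,828 − $58,585 = $279,243.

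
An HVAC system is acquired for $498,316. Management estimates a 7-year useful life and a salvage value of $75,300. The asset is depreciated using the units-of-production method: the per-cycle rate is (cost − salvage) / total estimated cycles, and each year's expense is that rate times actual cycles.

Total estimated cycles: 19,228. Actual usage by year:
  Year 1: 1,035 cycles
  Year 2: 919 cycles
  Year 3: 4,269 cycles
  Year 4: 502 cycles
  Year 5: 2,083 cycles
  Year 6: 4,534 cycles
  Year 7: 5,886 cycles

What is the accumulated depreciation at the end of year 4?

$147,950

Depreciable base = $498,316 − $75,300 = $423,016.
Rate = $423,016 / 19,228 cycles = $22 per cycle.
Year 1: 1,035 × $22 = $22,770. Book value $475,546.
Year 2: 919 × $22 = $20,218. Book value $455,328.
Year 3: 4,269 × $22 = $93,918. Book value $361,410.
Year 4: 502 × $22 = $11,044. Book value $350,366.
Accumulated through year 4 = $498,316 − $350,366 = $147,950.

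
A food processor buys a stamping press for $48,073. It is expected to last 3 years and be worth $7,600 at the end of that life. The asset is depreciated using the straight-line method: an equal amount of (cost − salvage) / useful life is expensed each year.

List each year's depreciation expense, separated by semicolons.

Depreciable base = $48,073 − $7,600 = $40,473.
Annual expense = $40,473 / 3 = $13,491.
End of year 1: book value $34,582.
End of year 2: book value $21,091.
End of year 3: book value $7,600.

$13,491; $13,491; $13,491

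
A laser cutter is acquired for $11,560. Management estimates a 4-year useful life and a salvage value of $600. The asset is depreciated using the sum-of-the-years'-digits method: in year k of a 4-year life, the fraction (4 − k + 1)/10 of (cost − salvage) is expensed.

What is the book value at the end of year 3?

Depreciable base = $11,560 − $600 = $10,960.
Sum of the years' digits = 4+3+2+1 = 10.
Year 1: $10,960 × 4/10 = $4,384. Book value $7,176.
Year 2: $10,960 × 3/10 = $3,288. Book value $3,888.
Year 3: $10,960 × 2/10 = $2,192. Book value $1,696.

$1,696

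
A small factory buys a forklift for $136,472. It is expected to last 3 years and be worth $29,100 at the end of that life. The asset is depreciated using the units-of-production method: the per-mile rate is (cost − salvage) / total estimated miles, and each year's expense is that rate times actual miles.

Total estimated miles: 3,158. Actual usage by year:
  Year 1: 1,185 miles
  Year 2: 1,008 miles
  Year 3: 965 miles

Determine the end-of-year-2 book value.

$61,910

Depreciable base = $136,472 − $29,100 = $107,372.
Rate = $107,372 / 3,158 miles = $34 per mile.
Year 1: 1,185 × $34 = $40,290. Book value $96,182.
Year 2: 1,008 × $34 = $34,272. Book value $61,910.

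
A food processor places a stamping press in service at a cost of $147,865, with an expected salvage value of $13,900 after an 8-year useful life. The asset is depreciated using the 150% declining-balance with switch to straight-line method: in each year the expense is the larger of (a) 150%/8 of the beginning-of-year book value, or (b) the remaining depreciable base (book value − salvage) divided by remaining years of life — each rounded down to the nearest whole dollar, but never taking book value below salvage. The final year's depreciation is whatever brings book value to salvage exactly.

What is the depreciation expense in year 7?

$12,636

Depreciable base = $147,865 − $13,900 = $133,965.
Year 1: DB = ⌊$147,865 × 150%/8⌋ = $27,724; SL = ⌊$133,965/8⌋ = $16,745 → take DB $27,724. Book value $120,141.
Year 2: DB = ⌊$120,141 × 150%/8⌋ = $22,526; SL = ⌊$106,241/7⌋ = $15,177 → take DB $22,526. Book value $97,615.
Year 3: DB = ⌊$97,615 × 150%/8⌋ = $18,302; SL = ⌊$83,715/6⌋ = $13,952 → take DB $18,302. Book value $79,313.
Year 4: DB = ⌊$79,313 × 150%/8⌋ = $14,871; SL = ⌊$65,413/5⌋ = $13,082 → take DB $14,871. Book value $64,442.
Year 5: DB = ⌊$64,442 × 150%/8⌋ = $12,082; SL = ⌊$50,542/4⌋ = $12,635 → take SL $12,635. Book value $51,807.
Year 6: DB = ⌊$51,807 × 150%/8⌋ = $9,713; SL = ⌊$37,907/3⌋ = $12,635 → take SL $12,635. Book value $39,172.
Year 7: DB = ⌊$39,172 × 150%/8⌋ = $7,344; SL = ⌊$25,272/2⌋ = $12,636 → take SL $12,636. Book value $26,536.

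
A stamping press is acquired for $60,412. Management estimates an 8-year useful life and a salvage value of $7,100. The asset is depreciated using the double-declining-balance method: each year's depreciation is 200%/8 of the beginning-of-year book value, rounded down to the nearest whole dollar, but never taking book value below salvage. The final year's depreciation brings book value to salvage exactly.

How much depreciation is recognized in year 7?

Depreciable base = $60,412 − $7,100 = $53,312.
Year 1: ⌊$60,412 × 200%/8⌋ = $15,103. Book value $45,309.
Year 2: ⌊$45,309 × 200%/8⌋ = $11,327. Book value $33,982.
Year 3: ⌊$33,982 × 200%/8⌋ = $8,495. Book value $25,487.
Year 4: ⌊$25,487 × 200%/8⌋ = $6,371. Book value $19,116.
Year 5: ⌊$19,116 × 200%/8⌋ = $4,779. Book value $14,337.
Year 6: ⌊$14,337 × 200%/8⌋ = $3,584. Book value $10,753.
Year 7: ⌊$10,753 × 200%/8⌋ = $2,688. Book value $8,065.

$2,688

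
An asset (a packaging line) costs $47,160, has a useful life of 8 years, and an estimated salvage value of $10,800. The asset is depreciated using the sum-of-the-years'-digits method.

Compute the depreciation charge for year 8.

Depreciable base = $47,160 − $10,800 = $36,360.
Sum of the years' digits = 8+7+6+5+4+3+2+1 = 36.
Year 1: $36,360 × 8/36 = $8,080. Book value $39,080.
Year 2: $36,360 × 7/36 = $7,070. Book value $32,010.
Year 3: $36,360 × 6/36 = $6,060. Book value $25,950.
Year 4: $36,360 × 5/36 = $5,050. Book value $20,900.
Year 5: $36,360 × 4/36 = $4,040. Book value $16,860.
Year 6: $36,360 × 3/36 = $3,030. Book value $13,830.
Year 7: $36,360 × 2/36 = $2,020. Book value $11,810.
Year 8: $36,360 × 1/36 = $1,010. Book value $10,800.

$1,010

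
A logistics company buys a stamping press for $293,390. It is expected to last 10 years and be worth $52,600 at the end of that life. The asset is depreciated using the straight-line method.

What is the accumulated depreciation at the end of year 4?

$96,316

Depreciable base = $293,390 − $52,600 = $240,790.
Annual expense = $240,790 / 10 = $24,079.
End of year 1: book value $269,311.
End of year 2: book value $245,232.
End of year 3: book value $221,153.
End of year 4: book value $197,074.
Accumulated through year 4 = $293,390 − $197,074 = $96,316.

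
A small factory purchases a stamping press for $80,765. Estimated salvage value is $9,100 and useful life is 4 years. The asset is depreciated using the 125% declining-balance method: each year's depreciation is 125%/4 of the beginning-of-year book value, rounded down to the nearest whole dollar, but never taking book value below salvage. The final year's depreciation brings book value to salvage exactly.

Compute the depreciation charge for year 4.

$17,146

Depreciable base = $80,765 − $9,100 = $71,665.
Year 1: ⌊$80,765 × 125%/4⌋ = $25,239. Book value $55,526.
Year 2: ⌊$55,526 × 125%/4⌋ = $17,351. Book value $38,175.
Year 3: ⌊$38,175 × 125%/4⌋ = $11,929. Book value $26,246.
Year 4 (final): $26,246 − $9,100 = $17,146. Book value $9,100.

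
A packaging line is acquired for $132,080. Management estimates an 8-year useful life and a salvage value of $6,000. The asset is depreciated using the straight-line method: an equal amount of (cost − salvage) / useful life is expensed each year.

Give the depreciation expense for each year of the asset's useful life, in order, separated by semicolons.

Depreciable base = $132,080 − $6,000 = $126,080.
Annual expense = $126,080 / 8 = $15,760.
End of year 1: book value $116,320.
End of year 2: book value $100,560.
End of year 3: book value $84,800.
End of year 4: book value $69,040.
End of year 5: book value $53,280.
End of year 6: book value $37,520.
End of year 7: book value $21,760.
End of year 8: book value $6,000.

$15,760; $15,760; $15,760; $15,760; $15,760; $15,760; $15,760; $15,760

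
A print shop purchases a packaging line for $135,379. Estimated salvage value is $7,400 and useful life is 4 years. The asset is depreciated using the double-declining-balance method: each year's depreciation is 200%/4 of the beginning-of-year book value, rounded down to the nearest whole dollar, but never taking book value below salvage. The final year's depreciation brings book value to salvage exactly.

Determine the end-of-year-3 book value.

$16,923

Depreciable base = $135,379 − $7,400 = $127,979.
Year 1: ⌊$135,379 × 200%/4⌋ = $67,689. Book value $67,690.
Year 2: ⌊$67,690 × 200%/4⌋ = $33,845. Book value $33,845.
Year 3: ⌊$33,845 × 200%/4⌋ = $16,922. Book value $16,923.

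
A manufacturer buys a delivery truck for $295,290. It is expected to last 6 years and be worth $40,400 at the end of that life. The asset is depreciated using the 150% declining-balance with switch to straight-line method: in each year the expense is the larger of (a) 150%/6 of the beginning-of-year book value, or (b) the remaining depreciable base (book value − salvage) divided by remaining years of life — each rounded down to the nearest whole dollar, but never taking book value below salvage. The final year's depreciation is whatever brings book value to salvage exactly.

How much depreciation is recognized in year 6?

$26,516

Depreciable base = $295,290 − $40,400 = $254,890.
Year 1: DB = ⌊$295,290 × 150%/6⌋ = $73,822; SL = ⌊$254,890/6⌋ = $42,481 → take DB $73,822. Book value $221,468.
Year 2: DB = ⌊$221,468 × 150%/6⌋ = $55,367; SL = ⌊$181,068/5⌋ = $36,213 → take DB $55,367. Book value $166,101.
Year 3: DB = ⌊$166,101 × 150%/6⌋ = $41,525; SL = ⌊$125,701/4⌋ = $31,425 → take DB $41,525. Book value $124,576.
Year 4: DB = ⌊$124,576 × 150%/6⌋ = $31,144; SL = ⌊$84,176/3⌋ = $28,058 → take DB $31,144. Book value $93,432.
Year 5: DB = ⌊$93,432 × 150%/6⌋ = $23,358; SL = ⌊$53,032/2⌋ = $26,516 → take SL $26,516. Book value $66,916.
Year 6 (final): $66,916 − $40,400 = $26,516. Book value $40,400.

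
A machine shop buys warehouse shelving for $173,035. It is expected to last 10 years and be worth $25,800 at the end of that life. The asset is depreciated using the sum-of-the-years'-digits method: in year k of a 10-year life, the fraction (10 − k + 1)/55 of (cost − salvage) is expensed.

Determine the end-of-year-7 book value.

Depreciable base = $173,035 − $25,800 = $147,235.
Sum of the years' digits = 10+9+8+7+6+5+4+3+2+1 = 55.
Year 1: $147,235 × 10/55 = $26,770. Book value $146,265.
Year 2: $147,235 × 9/55 = $24,093. Book value $122,172.
Year 3: $147,235 × 8/55 = $21,416. Book value $100,756.
Year 4: $147,235 × 7/55 = $18,739. Book value $82,017.
Year 5: $147,235 × 6/55 = $16,062. Book value $65,955.
Year 6: $147,235 × 5/55 = $13,385. Book value $52,570.
Year 7: $147,235 × 4/55 = $10,708. Book value $41,862.

$41,862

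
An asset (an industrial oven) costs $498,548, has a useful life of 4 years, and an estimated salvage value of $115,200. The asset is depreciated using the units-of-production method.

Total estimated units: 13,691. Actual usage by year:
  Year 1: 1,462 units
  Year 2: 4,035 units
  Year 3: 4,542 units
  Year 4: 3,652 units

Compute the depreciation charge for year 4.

Depreciable base = $498,548 − $115,200 = $383,348.
Rate = $383,348 / 13,691 units = $28 per unit.
Year 1: 1,462 × $28 = $40,936. Book value $457,612.
Year 2: 4,035 × $28 = $112,980. Book value $344,632.
Year 3: 4,542 × $28 = $127,176. Book value $217,456.
Year 4: 3,652 × $28 = $102,256. Book value $115,200.

$102,256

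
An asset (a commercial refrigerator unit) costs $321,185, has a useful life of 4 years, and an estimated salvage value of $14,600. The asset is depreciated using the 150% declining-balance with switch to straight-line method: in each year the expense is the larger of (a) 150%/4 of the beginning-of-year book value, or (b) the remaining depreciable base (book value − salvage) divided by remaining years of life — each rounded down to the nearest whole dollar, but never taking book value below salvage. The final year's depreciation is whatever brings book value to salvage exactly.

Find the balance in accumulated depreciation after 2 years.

$195,721

Depreciable base = $321,185 − $14,600 = $306,585.
Year 1: DB = ⌊$321,185 × 150%/4⌋ = $120,444; SL = ⌊$306,585/4⌋ = $76,646 → take DB $120,444. Book value $200,741.
Year 2: DB = ⌊$200,741 × 150%/4⌋ = $75,277; SL = ⌊$186,141/3⌋ = $62,047 → take DB $75,277. Book value $125,464.
Accumulated through year 2 = $321,185 − $125,464 = $195,721.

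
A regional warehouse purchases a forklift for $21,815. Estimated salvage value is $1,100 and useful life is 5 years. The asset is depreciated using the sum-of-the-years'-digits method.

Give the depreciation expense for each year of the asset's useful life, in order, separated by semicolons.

Depreciable base = $21,815 − $1,100 = $20,715.
Sum of the years' digits = 5+4+3+2+1 = 15.
Year 1: $20,715 × 5/15 = $6,905. Book value $14,910.
Year 2: $20,715 × 4/15 = $5,524. Book value $9,386.
Year 3: $20,715 × 3/15 = $4,143. Book value $5,243.
Year 4: $20,715 × 2/15 = $2,762. Book value $2,481.
Year 5: $20,715 × 1/15 = $1,381. Book value $1,100.

$6,905; $5,524; $4,143; $2,762; $1,381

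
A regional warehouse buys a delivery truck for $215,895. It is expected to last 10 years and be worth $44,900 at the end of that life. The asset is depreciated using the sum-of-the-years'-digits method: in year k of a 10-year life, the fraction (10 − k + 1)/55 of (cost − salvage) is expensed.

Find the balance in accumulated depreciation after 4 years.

Depreciable base = $215,895 − $44,900 = $170,995.
Sum of the years' digits = 10+9+8+7+6+5+4+3+2+1 = 55.
Year 1: $170,995 × 10/55 = $31,090. Book value $184,805.
Year 2: $170,995 × 9/55 = $27,981. Book value $156,824.
Year 3: $170,995 × 8/55 = $24,872. Book value $131,952.
Year 4: $170,995 × 7/55 = $21,763. Book value $110,189.
Accumulated through year 4 = $215,895 − $110,189 = $105,706.

$105,706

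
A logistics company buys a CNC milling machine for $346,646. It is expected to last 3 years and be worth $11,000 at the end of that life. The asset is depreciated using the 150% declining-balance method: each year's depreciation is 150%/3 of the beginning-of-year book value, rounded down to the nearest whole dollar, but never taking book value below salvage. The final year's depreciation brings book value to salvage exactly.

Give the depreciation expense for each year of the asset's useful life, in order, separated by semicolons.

$173,323; $86,661; $75,662

Depreciable base = $346,646 − $11,000 = $335,646.
Year 1: ⌊$346,646 × 150%/3⌋ = $173,323. Book value $173,323.
Year 2: ⌊$173,323 × 150%/3⌋ = $86,661. Book value $86,662.
Year 3 (final): $86,662 − $11,000 = $75,662. Book value $11,000.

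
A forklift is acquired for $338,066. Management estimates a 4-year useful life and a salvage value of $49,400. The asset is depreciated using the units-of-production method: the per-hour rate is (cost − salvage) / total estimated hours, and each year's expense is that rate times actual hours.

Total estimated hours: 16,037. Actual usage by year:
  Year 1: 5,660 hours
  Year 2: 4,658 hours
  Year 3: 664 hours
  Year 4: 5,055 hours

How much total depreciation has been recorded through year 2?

$185,724

Depreciable base = $338,066 − $49,400 = $288,666.
Rate = $288,666 / 16,037 hours = $18 per hour.
Year 1: 5,660 × $18 = $101,880. Book value $236,186.
Year 2: 4,658 × $18 = $83,844. Book value $152,342.
Accumulated through year 2 = $338,066 − $152,342 = $185,724.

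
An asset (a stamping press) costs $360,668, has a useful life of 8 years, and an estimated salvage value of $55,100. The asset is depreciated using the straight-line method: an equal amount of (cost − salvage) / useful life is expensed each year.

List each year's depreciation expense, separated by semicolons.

$38,196; $38,196; $38,196; $38,196; $38,196; $38,196; $38,196; $38,196

Depreciable base = $360,668 − $55,100 = $305,568.
Annual expense = $305,568 / 8 = $38,196.
End of year 1: book value $322,472.
End of year 2: book value $284,276.
End of year 3: book value $246,080.
End of year 4: book value $207,884.
End of year 5: book value $169,688.
End of year 6: book value $131,492.
End of year 7: book value $93,296.
End of year 8: book value $55,100.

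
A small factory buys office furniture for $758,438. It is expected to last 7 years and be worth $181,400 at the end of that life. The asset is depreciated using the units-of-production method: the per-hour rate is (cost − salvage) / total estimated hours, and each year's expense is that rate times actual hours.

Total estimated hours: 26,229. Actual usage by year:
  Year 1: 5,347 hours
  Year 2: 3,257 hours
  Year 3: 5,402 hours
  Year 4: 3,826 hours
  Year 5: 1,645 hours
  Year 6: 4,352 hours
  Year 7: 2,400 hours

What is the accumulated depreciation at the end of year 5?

Depreciable base = $758,438 − $181,400 = $577,038.
Rate = $577,038 / 26,229 hours = $22 per hour.
Year 1: 5,347 × $22 = $117,634. Book value $640,804.
Year 2: 3,257 × $22 = $71,654. Book value $569,150.
Year 3: 5,402 × $22 = $118,844. Book value $450,306.
Year 4: 3,826 × $22 = $84,172. Book value $366,134.
Year 5: 1,645 × $22 = $36,190. Book value $329,944.
Accumulated through year 5 = $758,438 − $329,944 = $428,494.

$428,494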